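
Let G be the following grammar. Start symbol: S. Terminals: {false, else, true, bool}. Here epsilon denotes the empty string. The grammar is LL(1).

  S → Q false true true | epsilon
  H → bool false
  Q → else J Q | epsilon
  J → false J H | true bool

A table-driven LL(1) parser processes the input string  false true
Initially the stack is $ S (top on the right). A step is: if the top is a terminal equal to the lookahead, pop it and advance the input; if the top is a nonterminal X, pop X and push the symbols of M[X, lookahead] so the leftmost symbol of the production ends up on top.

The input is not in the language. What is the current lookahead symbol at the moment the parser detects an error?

step 1: stack=$ S  input=false true $  — expand S → Q false true true
step 2: stack=$ true true false Q  input=false true $  — expand Q → epsilon
step 3: stack=$ true true false  input=false true $  — match false
step 4: stack=$ true true  input=true $  — match true
step 5: stack=$ true  input=$  — error: top is terminal true but lookahead is $

$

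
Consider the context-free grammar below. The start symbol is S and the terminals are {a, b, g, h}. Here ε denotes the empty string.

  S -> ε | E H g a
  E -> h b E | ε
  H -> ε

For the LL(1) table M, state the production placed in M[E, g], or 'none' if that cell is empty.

FIRST(E) = {ε, h}
FIRST(H) = {ε}
FIRST(S) = {ε, g, h}  (via E H g a)
FOLLOW(S) includes $ since S is the start symbol.
FOLLOW(E): in S->E H g a, E is followed by H g a with FIRST {g}; in E->h b E, the suffix after E is empty (adds nothing new). Thus FOLLOW(E) = {g}.
For E -> h b E: FIRST(h b E) = {h}, so it goes in M[E, t] for t ∈ {h}.
For E -> ε: FIRST(ε) = {ε}, so it goes in M[E, t] for t ∈ {}; since ε ∈ FIRST, also for every t ∈ FOLLOW(E) = {g}.

E -> ε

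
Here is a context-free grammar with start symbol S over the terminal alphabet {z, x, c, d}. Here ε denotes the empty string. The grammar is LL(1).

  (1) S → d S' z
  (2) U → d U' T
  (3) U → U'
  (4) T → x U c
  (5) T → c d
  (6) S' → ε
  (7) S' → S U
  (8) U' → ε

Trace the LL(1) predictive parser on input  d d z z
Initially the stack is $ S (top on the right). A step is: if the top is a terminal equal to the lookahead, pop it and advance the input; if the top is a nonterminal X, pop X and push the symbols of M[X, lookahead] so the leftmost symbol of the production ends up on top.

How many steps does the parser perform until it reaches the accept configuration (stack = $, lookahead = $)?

10

step 1: stack=$ S  input=d d z z $  — expand S → d S' z
step 2: stack=$ z S' d  input=d d z z $  — match d
step 3: stack=$ z S'  input=d z z $  — expand S' → S U
step 4: stack=$ z U S  input=d z z $  — expand S → d S' z
step 5: stack=$ z U z S' d  input=d z z $  — match d
step 6: stack=$ z U z S'  input=z z $  — expand S' → ε
step 7: stack=$ z U z  input=z z $  — match z
step 8: stack=$ z U  input=z $  — expand U → U'
step 9: stack=$ z U'  input=z $  — expand U' → ε
step 10: stack=$ z  input=z $  — match z
Accept reached after 10 steps.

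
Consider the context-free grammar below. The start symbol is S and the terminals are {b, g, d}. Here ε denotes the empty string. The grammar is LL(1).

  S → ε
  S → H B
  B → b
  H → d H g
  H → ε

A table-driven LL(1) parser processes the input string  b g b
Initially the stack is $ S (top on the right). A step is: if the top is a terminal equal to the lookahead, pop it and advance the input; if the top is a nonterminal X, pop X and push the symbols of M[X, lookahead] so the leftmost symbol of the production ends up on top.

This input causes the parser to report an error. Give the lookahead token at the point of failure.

g

     Stack  Input    Action
  1  $ S    b g b $  expand S → H B
  2  $ B H  b g b $  expand H → ε
  3  $ B    b g b $  expand B → b
  4  $ b    b g b $  match b
  5  $      g b $    error: stack empty but input remains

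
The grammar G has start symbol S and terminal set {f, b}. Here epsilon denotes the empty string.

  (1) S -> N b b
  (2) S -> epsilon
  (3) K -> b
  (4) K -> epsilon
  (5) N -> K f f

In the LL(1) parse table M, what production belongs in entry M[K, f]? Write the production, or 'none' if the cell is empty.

FIRST(K): from K->b we get {b}; from K->epsilon we get {epsilon}. So FIRST(K) = {epsilon, b}.
FIRST(N): from N->K f f we get {b, f}. So FIRST(N) = {b, f}.
FIRST(S): from S->N b b we get {b, f}; from S->epsilon we get {epsilon}. So FIRST(S) = {epsilon, b, f}.
FOLLOW(S) includes $ since S is the start symbol.
FOLLOW(K): in N->K f f, K is followed by f f with FIRST {f}. Thus FOLLOW(K) = {f}.
For K -> b: FIRST(b) = {b}, so it goes in M[K, t] for t ∈ {b}.
For K -> epsilon: FIRST(epsilon) = {epsilon}, so it goes in M[K, t] for t ∈ {}; since epsilon ∈ FIRST, also for every t ∈ FOLLOW(K) = {f}.

K -> epsilon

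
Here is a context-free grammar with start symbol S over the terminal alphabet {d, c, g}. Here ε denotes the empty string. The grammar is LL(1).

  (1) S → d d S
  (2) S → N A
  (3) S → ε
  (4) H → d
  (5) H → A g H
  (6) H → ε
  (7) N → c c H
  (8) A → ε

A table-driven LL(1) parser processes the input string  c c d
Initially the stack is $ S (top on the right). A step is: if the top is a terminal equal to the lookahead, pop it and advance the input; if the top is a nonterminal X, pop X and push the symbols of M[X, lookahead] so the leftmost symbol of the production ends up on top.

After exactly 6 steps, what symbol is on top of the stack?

step 1: stack=$ S  input=c c d $  — expand S → N A
step 2: stack=$ A N  input=c c d $  — expand N → c c H
step 3: stack=$ A H c c  input=c c d $  — match c
step 4: stack=$ A H c  input=c d $  — match c
step 5: stack=$ A H  input=d $  — expand H → d
step 6: stack=$ A d  input=d $  — match d
Stack after step 6: $ A (top = A).

A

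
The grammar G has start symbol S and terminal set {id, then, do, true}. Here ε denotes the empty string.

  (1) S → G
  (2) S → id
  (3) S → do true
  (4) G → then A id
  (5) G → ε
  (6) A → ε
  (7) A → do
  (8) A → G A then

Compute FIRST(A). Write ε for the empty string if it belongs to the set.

{ε, do, then}

FIRST(G) = {ε, then}
FIRST(S) = {ε, do, id, then}  (via G)
FIRST(A) = {ε, do, then}  (via G A then)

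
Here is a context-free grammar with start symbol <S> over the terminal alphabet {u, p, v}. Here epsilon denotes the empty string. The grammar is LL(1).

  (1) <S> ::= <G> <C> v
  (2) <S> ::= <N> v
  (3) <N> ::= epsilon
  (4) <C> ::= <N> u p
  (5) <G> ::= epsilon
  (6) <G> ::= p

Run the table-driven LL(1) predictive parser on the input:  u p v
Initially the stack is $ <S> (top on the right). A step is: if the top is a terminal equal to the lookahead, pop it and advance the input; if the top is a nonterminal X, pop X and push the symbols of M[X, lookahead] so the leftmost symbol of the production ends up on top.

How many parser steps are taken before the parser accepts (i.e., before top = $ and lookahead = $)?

7

     Stack        Input    Action
  1  $ <S>        u p v $  expand <S> ::= <G> <C> v
  2  $ v <C> <G>  u p v $  expand <G> ::= epsilon
  3  $ v <C>      u p v $  expand <C> ::= <N> u p
  4  $ v p u <N>  u p v $  expand <N> ::= epsilon
  5  $ v p u      u p v $  match u
  6  $ v p        p v $    match p
  7  $ v          v $      match v
Accept reached after 7 steps.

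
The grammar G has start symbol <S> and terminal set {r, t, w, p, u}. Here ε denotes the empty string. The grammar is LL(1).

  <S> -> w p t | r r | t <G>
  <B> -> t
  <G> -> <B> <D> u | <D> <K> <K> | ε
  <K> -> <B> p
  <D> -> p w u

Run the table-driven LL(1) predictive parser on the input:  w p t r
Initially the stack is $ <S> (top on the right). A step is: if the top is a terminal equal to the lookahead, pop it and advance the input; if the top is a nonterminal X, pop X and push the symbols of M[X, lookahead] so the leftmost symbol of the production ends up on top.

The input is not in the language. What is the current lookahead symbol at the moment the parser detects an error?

     Stack    Input      Action
  1  $ <S>    w p t r $  expand <S> -> w p t
  2  $ t p w  w p t r $  match w
  3  $ t p    p t r $    match p
  4  $ t      t r $      match t
  5  $        r $        error: stack empty but input remains

r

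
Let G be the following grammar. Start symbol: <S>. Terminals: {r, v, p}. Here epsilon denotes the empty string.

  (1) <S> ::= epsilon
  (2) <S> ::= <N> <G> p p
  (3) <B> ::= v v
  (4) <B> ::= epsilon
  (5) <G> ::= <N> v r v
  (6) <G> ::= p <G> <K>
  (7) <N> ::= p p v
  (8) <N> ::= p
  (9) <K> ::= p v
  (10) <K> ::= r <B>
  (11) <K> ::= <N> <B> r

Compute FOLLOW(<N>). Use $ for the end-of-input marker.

FIRST(<B>): from <B>::=v v we get {v}; from <B>::=epsilon we get {epsilon}. So FIRST(<B>) = {epsilon, v}.
FIRST(<N>): from <N>::=p p v we get {p}; from <N>::=p we get {p}. So FIRST(<N>) = {p}.
FIRST(<S>): from <S>::=epsilon we get {epsilon}; from <S>::=<N> <G> p p we get {p}. So FIRST(<S>) = {epsilon, p}.
FIRST(<G>): from <G>::=<N> v r v we get {p}; from <G>::=p <G> <K> we get {p}. So FIRST(<G>) = {p}.
FIRST(<K>): from <K>::=p v we get {p}; from <K>::=r <B> we get {r}; from <K>::=<N> <B> r we get {p}. So FIRST(<K>) = {p, r}.
FOLLOW(<S>) includes $ since <S> is the start symbol.
FOLLOW(<S>): <S> appears on no right-hand side. Thus FOLLOW(<S>) = {$}.
FOLLOW(<G>): in <S>::=<N> <G> p p, <G> is followed by p p with FIRST {p}; in <G>::=p <G> <K>, <G> is followed by <K> with FIRST {p, r}. Thus FOLLOW(<G>) = {p, r}.
FOLLOW(<N>): in <S>::=<N> <G> p p, <N> is followed by <G> p p with FIRST {p}; in <G>::=<N> v r v, <N> is followed by v r v with FIRST {v}; in <K>::=<N> <B> r, <N> is followed by <B> r with FIRST {r, v}. Thus FOLLOW(<N>) = {p, r, v}.
FOLLOW(<K>): in <G>::=p <G> <K>, the suffix after <K> is empty, so FOLLOW(<K>) ⊇ FOLLOW(<G>) = {p, r}. Thus FOLLOW(<K>) = {p, r}.
FOLLOW(<B>): in <K>::=r <B>, the suffix after <B> is empty, so FOLLOW(<B>) ⊇ FOLLOW(<K>) = {p, r}; in <K>::=<N> <B> r, <B> is followed by r with FIRST {r}. Thus FOLLOW(<B>) = {p, r}.

{p, r, v}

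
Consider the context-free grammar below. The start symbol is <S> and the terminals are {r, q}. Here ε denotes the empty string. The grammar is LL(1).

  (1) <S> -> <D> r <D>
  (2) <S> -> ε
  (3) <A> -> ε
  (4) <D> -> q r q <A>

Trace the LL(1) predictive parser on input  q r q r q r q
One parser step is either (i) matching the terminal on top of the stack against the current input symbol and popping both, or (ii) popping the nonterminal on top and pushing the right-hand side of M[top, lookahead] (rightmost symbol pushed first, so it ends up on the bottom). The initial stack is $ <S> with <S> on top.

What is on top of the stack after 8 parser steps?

q

step 1: stack=$ <S>  input=q r q r q r q $  — expand <S> -> <D> r <D>
step 2: stack=$ <D> r <D>  input=q r q r q r q $  — expand <D> -> q r q <A>
step 3: stack=$ <D> r <A> q r q  input=q r q r q r q $  — match q
step 4: stack=$ <D> r <A> q r  input=r q r q r q $  — match r
step 5: stack=$ <D> r <A> q  input=q r q r q $  — match q
step 6: stack=$ <D> r <A>  input=r q r q $  — expand <A> -> ε
step 7: stack=$ <D> r  input=r q r q $  — match r
step 8: stack=$ <D>  input=q r q $  — expand <D> -> q r q <A>
Stack after step 8: $ <A> q r q (top = q).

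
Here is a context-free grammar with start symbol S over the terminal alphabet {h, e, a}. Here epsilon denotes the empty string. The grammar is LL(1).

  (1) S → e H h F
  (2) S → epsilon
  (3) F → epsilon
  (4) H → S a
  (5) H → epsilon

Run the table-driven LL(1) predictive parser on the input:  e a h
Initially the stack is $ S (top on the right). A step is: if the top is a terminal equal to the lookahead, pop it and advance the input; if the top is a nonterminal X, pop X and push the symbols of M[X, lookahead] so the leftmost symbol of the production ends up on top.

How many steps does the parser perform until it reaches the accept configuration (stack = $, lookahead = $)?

7

step 1: stack=$ S  input=e a h $  — expand S → e H h F
step 2: stack=$ F h H e  input=e a h $  — match e
step 3: stack=$ F h H  input=a h $  — expand H → S a
step 4: stack=$ F h a S  input=a h $  — expand S → epsilon
step 5: stack=$ F h a  input=a h $  — match a
step 6: stack=$ F h  input=h $  — match h
step 7: stack=$ F  input=$  — expand F → epsilon
Accept reached after 7 steps.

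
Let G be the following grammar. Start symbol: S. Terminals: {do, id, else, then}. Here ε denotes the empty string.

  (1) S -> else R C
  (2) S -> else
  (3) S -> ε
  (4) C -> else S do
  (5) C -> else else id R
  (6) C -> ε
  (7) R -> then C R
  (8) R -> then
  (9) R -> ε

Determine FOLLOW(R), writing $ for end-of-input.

{$, do, else, then}

FIRST(S) = {ε, else}
FIRST(C) = {ε, else}
FIRST(R) = {ε, then}
FOLLOW(S) includes $ since S is the start symbol.
FOLLOW(S): in C->else S do, S is followed by do with FIRST {do}. Thus FOLLOW(S) = {$, do}.
FOLLOW(C): in S->else R C, the suffix after C is empty, so FOLLOW(C) ⊇ FOLLOW(S) = {$, do}; in R->then C R, C is followed by R with FIRST {ε, then}; in R->then C R, the suffix after C is nullable, so FOLLOW(C) ⊇ FOLLOW(R) = {$, do, else, then}. Thus FOLLOW(C) = {$, do, else, then}.
FOLLOW(R): in S->else R C, R is followed by C with FIRST {ε, else}; in S->else R C, the suffix after R is nullable, so FOLLOW(R) ⊇ FOLLOW(S) = {$, do}; in C->else else id R, the suffix after R is empty, so FOLLOW(R) ⊇ FOLLOW(C) = {$, do, else, then}; in R->then C R, the suffix after R is empty (adds nothing new). Thus FOLLOW(R) = {$, do, else, then}.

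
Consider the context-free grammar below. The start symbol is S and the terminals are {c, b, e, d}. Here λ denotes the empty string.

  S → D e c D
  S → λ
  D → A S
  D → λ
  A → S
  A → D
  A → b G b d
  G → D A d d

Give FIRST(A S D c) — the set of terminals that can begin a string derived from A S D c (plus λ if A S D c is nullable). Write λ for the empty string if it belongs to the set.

{b, c, e}

FIRST(S): from S→D e c D we get {b, e}; from S→λ we get {λ}. So FIRST(S) = {λ, b, e}.
FIRST(D): from D→A S we get {λ, b, e}; from D→λ we get {λ}. So FIRST(D) = {λ, b, e}.
FIRST(A): from A→S we get {λ, b, e}; from A→D we get {λ, b, e}; from A→b G b d we get {b}. So FIRST(A) = {λ, b, e}.
FIRST(G): from G→D A d d we get {b, d, e}. So FIRST(G) = {b, d, e}.
FIRST(A S D c): take FIRST of each symbol in turn, carrying on past any symbol whose FIRST contains λ; result {b, c, e}.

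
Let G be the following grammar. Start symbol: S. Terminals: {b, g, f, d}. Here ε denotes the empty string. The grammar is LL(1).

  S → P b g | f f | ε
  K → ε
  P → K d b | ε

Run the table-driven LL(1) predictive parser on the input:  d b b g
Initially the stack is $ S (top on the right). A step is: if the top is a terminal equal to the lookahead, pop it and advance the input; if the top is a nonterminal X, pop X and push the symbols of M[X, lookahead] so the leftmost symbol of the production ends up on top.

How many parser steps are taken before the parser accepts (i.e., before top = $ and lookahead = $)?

step 1: stack=$ S  input=d b b g $  — expand S → P b g
step 2: stack=$ g b P  input=d b b g $  — expand P → K d b
step 3: stack=$ g b b d K  input=d b b g $  — expand K → ε
step 4: stack=$ g b b d  input=d b b g $  — match d
step 5: stack=$ g b b  input=b b g $  — match b
step 6: stack=$ g b  input=b g $  — match b
step 7: stack=$ g  input=g $  — match g
Accept reached after 7 steps.

7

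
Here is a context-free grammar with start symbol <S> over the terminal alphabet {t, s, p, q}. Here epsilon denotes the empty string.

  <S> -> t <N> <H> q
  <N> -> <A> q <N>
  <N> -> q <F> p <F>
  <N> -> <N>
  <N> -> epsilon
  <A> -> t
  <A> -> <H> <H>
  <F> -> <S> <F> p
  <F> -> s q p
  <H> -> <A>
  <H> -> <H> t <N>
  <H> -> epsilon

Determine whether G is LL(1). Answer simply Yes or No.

FIRST(<S>) = {t}
FIRST(<N>) = {epsilon, q, t}
FIRST(<A>) = {epsilon, t}
FIRST(<F>) = {s, t}
FIRST(<H>) = {epsilon, t}
FOLLOW(<S>) = {$, s, t}
FOLLOW(<N>) = {q, t}
FOLLOW(<A>) = {q, t}
FOLLOW(<F>) = {p, q, t}
FOLLOW(<H>) = {q, t}
Cell M[<A>, t] receives both <A> -> t and <A> -> <H> <H> — the grammar is not LL(1).

No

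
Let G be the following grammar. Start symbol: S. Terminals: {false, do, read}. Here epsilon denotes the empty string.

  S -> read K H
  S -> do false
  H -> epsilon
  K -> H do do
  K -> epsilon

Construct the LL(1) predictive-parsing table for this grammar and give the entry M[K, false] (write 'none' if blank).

FIRST(S) = {do, read}
FIRST(H) = {epsilon}
FIRST(K) = {epsilon, do}  (via H do do)
FOLLOW(S) includes $ since S is the start symbol.
FOLLOW(S): S appears on no right-hand side. Thus FOLLOW(S) = {$}.
FOLLOW(K): in S->read K H, K is followed by H with FIRST {epsilon}; in S->read K H, the suffix after K is nullable, so FOLLOW(K) ⊇ FOLLOW(S) = {$}. Thus FOLLOW(K) = {$}.
For K -> H do do: FIRST(H do do) = {do}, so it goes in M[K, t] for t ∈ {do}.
For K -> epsilon: FIRST(epsilon) = {epsilon}, so it goes in M[K, t] for t ∈ {}; since epsilon ∈ FIRST, also for every t ∈ FOLLOW(K) = {$}.
None of these place a production in M[K, false].

none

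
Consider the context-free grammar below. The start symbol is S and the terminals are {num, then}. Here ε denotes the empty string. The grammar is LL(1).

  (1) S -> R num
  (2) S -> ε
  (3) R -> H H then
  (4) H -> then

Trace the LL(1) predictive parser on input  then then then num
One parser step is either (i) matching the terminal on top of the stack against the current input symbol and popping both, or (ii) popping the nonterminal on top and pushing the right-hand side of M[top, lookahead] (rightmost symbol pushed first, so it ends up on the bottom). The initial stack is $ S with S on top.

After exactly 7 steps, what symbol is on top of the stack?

num

     Stack              Input                 Action
  1  $ S                then then then num $  expand S -> R num
  2  $ num R            then then then num $  expand R -> H H then
  3  $ num then H H     then then then num $  expand H -> then
  4  $ num then H then  then then then num $  match then
  5  $ num then H       then then num $       expand H -> then
  6  $ num then then    then then num $       match then
  7  $ num then         then num $            match then
Stack after step 7: $ num (top = num).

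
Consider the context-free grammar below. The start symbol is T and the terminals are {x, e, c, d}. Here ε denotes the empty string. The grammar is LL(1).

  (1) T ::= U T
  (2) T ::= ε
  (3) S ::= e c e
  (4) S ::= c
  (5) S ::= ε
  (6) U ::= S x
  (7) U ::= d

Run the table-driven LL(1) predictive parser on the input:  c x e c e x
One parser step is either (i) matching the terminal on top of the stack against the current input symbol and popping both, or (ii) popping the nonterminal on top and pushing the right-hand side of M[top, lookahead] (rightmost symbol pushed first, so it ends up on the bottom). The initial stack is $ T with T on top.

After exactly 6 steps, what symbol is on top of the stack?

U

step 1: stack=$ T  input=c x e c e x $  — expand T ::= U T
step 2: stack=$ T U  input=c x e c e x $  — expand U ::= S x
step 3: stack=$ T x S  input=c x e c e x $  — expand S ::= c
step 4: stack=$ T x c  input=c x e c e x $  — match c
step 5: stack=$ T x  input=x e c e x $  — match x
step 6: stack=$ T  input=e c e x $  — expand T ::= U T
Stack after step 6: $ T U (top = U).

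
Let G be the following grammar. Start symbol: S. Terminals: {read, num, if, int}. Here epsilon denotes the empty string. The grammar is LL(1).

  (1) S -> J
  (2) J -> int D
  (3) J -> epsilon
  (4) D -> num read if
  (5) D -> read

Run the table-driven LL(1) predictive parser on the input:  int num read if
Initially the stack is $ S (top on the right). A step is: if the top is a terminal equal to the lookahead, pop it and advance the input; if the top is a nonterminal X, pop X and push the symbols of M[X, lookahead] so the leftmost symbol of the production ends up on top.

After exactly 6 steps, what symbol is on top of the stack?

if

step 1: stack=$ S  input=int num read if $  — expand S -> J
step 2: stack=$ J  input=int num read if $  — expand J -> int D
step 3: stack=$ D int  input=int num read if $  — match int
step 4: stack=$ D  input=num read if $  — expand D -> num read if
step 5: stack=$ if read num  input=num read if $  — match num
step 6: stack=$ if read  input=read if $  — match read
Stack after step 6: $ if (top = if).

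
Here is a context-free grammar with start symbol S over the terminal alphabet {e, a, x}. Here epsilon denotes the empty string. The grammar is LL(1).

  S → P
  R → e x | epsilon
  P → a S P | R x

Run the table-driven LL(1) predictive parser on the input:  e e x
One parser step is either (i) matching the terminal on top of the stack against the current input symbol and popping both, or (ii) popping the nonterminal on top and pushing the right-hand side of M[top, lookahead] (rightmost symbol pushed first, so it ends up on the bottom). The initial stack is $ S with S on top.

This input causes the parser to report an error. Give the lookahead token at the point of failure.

e

     Stack    Input    Action
  1  $ S      e e x $  expand S → P
  2  $ P      e e x $  expand P → R x
  3  $ x R    e e x $  expand R → e x
  4  $ x x e  e e x $  match e
  5  $ x x    e x $    error: top is terminal x but lookahead is e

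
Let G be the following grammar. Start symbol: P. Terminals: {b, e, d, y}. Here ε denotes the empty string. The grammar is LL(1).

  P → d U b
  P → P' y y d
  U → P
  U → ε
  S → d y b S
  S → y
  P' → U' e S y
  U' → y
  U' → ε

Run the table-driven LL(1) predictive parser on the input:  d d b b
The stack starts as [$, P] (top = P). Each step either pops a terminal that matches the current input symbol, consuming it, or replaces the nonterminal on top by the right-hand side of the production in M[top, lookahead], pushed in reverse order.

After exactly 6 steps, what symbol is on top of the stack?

step 1: stack=$ P  input=d d b b $  — expand P → d U b
step 2: stack=$ b U d  input=d d b b $  — match d
step 3: stack=$ b U  input=d b b $  — expand U → P
step 4: stack=$ b P  input=d b b $  — expand P → d U b
step 5: stack=$ b b U d  input=d b b $  — match d
step 6: stack=$ b b U  input=b b $  — expand U → ε
Stack after step 6: $ b b (top = b).

b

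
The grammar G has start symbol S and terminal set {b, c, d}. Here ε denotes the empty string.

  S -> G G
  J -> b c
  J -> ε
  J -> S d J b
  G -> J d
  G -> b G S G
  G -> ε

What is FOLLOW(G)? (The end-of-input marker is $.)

FIRST(S): from S->G G we get {ε, b, d}. So FIRST(S) = {ε, b, d}.
FIRST(J): from J->b c we get {b}; from J->ε we get {ε}; from J->S d J b we get {b, d}. So FIRST(J) = {ε, b, d}.
FIRST(G): from G->J d we get {b, d}; from G->b G S G we get {b}; from G->ε we get {ε}. So FIRST(G) = {ε, b, d}.
FOLLOW(S) includes $ since S is the start symbol.
FOLLOW(J): in J->S d J b, J is followed by b with FIRST {b}; in G->J d, J is followed by d with FIRST {d}. Thus FOLLOW(J) = {b, d}.
FOLLOW(S): in J->S d J b, S is followed by d J b with FIRST {d}; in G->b G S G, S is followed by G with FIRST {ε, b, d}; in G->b G S G, the suffix after S is nullable, so FOLLOW(S) ⊇ FOLLOW(G) = {$, b, d}. Thus FOLLOW(S) = {$, b, d}.
FOLLOW(G): in S->G G (occurrence 1), G is followed by G with FIRST {ε, b, d}; in S->G G (occurrence 1), the suffix after G is nullable, so FOLLOW(G) ⊇ FOLLOW(S) = {$, b, d}; in S->G G (occurrence 2), the suffix after G is empty, so FOLLOW(G) ⊇ FOLLOW(S) = {$, b, d}; in G->b G S G (occurrence 1), G is followed by S G with FIRST {ε, b, d}; in G->b G S G (occurrence 1), the suffix after G is nullable (adds nothing new); in G->b G S G (occurrence 2), the suffix after G is empty (adds nothing new). Thus FOLLOW(G) = {$, b, d}.

{$, b, d}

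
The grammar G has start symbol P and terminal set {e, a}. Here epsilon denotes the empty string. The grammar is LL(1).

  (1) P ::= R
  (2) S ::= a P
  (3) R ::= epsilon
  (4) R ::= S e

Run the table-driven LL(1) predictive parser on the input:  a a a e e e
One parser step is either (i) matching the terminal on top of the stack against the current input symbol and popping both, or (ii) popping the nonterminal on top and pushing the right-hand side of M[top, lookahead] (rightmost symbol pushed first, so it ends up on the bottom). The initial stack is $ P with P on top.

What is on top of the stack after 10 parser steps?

S

step 1: stack=$ P  input=a a a e e e $  — expand P ::= R
step 2: stack=$ R  input=a a a e e e $  — expand R ::= S e
step 3: stack=$ e S  input=a a a e e e $  — expand S ::= a P
step 4: stack=$ e P a  input=a a a e e e $  — match a
step 5: stack=$ e P  input=a a e e e $  — expand P ::= R
step 6: stack=$ e R  input=a a e e e $  — expand R ::= S e
step 7: stack=$ e e S  input=a a e e e $  — expand S ::= a P
step 8: stack=$ e e P a  input=a a e e e $  — match a
step 9: stack=$ e e P  input=a e e e $  — expand P ::= R
step 10: stack=$ e e R  input=a e e e $  — expand R ::= S e
Stack after step 10: $ e e e S (top = S).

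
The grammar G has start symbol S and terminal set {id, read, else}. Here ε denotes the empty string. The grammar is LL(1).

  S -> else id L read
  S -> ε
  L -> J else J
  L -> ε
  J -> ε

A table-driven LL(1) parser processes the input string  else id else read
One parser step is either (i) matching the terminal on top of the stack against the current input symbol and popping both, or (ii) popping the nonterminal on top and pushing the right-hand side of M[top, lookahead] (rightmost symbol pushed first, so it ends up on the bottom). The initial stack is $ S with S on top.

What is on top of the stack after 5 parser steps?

     Stack             Input                Action
  1  $ S               else id else read $  expand S -> else id L read
  2  $ read L id else  else id else read $  match else
  3  $ read L id       id else read $       match id
  4  $ read L          else read $          expand L -> J else J
  5  $ read J else J   else read $          expand J -> ε
Stack after step 5: $ read J else (top = else).

else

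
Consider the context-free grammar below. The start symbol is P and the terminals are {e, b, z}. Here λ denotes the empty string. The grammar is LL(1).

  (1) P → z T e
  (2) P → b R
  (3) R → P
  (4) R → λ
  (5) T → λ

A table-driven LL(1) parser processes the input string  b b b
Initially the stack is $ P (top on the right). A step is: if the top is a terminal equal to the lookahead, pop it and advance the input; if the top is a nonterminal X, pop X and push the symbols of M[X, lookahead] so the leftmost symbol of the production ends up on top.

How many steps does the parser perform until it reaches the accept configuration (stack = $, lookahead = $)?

9

step 1: stack=$ P  input=b b b $  — expand P → b R
step 2: stack=$ R b  input=b b b $  — match b
step 3: stack=$ R  input=b b $  — expand R → P
step 4: stack=$ P  input=b b $  — expand P → b R
step 5: stack=$ R b  input=b b $  — match b
step 6: stack=$ R  input=b $  — expand R → P
step 7: stack=$ P  input=b $  — expand P → b R
step 8: stack=$ R b  input=b $  — match b
step 9: stack=$ R  input=$  — expand R → λ
Accept reached after 9 steps.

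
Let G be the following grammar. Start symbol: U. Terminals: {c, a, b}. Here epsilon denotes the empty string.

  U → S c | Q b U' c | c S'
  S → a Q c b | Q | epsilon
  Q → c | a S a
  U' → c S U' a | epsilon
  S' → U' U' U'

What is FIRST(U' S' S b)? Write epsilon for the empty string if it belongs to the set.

{a, b, c}

FIRST(Q) = {a, c}
FIRST(U') = {epsilon, c}
FIRST(S) = {epsilon, a, c}  (via Q)
FIRST(S') = {epsilon, c}  (via U' U' U')
FIRST(U) = {a, c}  (via S c, Q b U' c)
FIRST(U' S' S b): take FIRST of each symbol in turn, carrying on past any symbol whose FIRST contains epsilon; result {a, b, c}.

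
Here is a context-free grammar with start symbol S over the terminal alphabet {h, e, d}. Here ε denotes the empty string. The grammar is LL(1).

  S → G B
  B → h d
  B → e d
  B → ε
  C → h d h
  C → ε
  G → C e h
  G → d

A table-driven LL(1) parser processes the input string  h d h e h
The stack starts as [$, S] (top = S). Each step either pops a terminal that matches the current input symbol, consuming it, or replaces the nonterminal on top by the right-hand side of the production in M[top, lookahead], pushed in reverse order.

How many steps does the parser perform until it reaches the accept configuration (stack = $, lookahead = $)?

9

     Stack          Input        Action
  1  $ S            h d h e h $  expand S → G B
  2  $ B G          h d h e h $  expand G → C e h
  3  $ B h e C      h d h e h $  expand C → h d h
  4  $ B h e h d h  h d h e h $  match h
  5  $ B h e h d    d h e h $    match d
  6  $ B h e h      h e h $      match h
  7  $ B h e        e h $        match e
  8  $ B h          h $          match h
  9  $ B            $            expand B → ε
Accept reached after 9 steps.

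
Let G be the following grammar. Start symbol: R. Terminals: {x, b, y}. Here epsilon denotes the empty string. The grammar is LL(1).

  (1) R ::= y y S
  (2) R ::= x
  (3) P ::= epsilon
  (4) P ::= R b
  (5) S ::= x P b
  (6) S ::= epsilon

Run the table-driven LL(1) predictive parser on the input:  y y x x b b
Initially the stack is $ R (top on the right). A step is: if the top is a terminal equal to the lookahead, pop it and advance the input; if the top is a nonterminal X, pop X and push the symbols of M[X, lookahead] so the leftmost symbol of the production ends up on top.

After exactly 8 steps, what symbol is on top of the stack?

b

step 1: stack=$ R  input=y y x x b b $  — expand R ::= y y S
step 2: stack=$ S y y  input=y y x x b b $  — match y
step 3: stack=$ S y  input=y x x b b $  — match y
step 4: stack=$ S  input=x x b b $  — expand S ::= x P b
step 5: stack=$ b P x  input=x x b b $  — match x
step 6: stack=$ b P  input=x b b $  — expand P ::= R b
step 7: stack=$ b b R  input=x b b $  — expand R ::= x
step 8: stack=$ b b x  input=x b b $  — match x
Stack after step 8: $ b b (top = b).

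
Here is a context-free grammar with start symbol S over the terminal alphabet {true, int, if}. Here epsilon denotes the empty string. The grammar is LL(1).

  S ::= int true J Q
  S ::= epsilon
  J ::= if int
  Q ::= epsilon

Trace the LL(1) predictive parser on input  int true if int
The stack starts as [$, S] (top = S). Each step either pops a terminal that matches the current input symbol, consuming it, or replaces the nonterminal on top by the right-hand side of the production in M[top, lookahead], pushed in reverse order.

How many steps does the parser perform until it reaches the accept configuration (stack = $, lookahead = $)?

     Stack           Input              Action
  1  $ S             int true if int $  expand S ::= int true J Q
  2  $ Q J true int  int true if int $  match int
  3  $ Q J true      true if int $      match true
  4  $ Q J           if int $           expand J ::= if int
  5  $ Q int if      if int $           match if
  6  $ Q int         int $              match int
  7  $ Q             $                  expand Q ::= epsilon
Accept reached after 7 steps.

7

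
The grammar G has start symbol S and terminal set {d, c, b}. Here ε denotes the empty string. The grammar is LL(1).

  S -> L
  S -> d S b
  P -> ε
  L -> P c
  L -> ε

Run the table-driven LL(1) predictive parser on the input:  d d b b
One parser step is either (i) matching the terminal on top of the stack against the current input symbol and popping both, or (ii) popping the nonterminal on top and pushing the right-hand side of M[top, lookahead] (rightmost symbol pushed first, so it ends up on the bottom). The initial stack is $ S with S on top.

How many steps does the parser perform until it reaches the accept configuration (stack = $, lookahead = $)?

step 1: stack=$ S  input=d d b b $  — expand S -> d S b
step 2: stack=$ b S d  input=d d b b $  — match d
step 3: stack=$ b S  input=d b b $  — expand S -> d S b
step 4: stack=$ b b S d  input=d b b $  — match d
step 5: stack=$ b b S  input=b b $  — expand S -> L
step 6: stack=$ b b L  input=b b $  — expand L -> ε
step 7: stack=$ b b  input=b b $  — match b
step 8: stack=$ b  input=b $  — match b
Accept reached after 8 steps.

8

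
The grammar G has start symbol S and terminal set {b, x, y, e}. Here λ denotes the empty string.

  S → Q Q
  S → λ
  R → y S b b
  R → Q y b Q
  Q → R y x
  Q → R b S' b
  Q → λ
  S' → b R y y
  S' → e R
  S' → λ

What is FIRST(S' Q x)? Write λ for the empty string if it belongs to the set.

{b, e, x, y}

FIRST(S') = {λ, b, e}
FIRST(S) = {λ, y}  (via Q Q)
FIRST(R) = {y}  (via Q y b Q)
FIRST(Q) = {λ, y}  (via R y x, R b S' b)
FIRST(S' Q x): take FIRST of each symbol in turn, carrying on past any symbol whose FIRST contains λ; result {b, e, x, y}.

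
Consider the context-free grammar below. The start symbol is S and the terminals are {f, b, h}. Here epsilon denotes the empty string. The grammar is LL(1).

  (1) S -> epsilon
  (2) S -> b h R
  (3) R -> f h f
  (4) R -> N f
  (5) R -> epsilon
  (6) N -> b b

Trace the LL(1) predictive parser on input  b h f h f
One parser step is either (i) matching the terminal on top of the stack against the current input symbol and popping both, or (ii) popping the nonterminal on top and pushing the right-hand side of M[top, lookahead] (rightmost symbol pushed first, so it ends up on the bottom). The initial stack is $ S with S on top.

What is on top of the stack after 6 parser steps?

     Stack    Input        Action
  1  $ S      b h f h f $  expand S -> b h R
  2  $ R h b  b h f h f $  match b
  3  $ R h    h f h f $    match h
  4  $ R      f h f $      expand R -> f h f
  5  $ f h f  f h f $      match f
  6  $ f h    h f $        match h
Stack after step 6: $ f (top = f).

f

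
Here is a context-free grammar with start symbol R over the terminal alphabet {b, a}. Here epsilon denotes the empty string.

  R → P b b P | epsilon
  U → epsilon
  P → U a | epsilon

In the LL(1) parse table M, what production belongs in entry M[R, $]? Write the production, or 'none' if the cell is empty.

R → epsilon

FIRST(U) = {epsilon}
FIRST(P) = {epsilon, a}  (via U a)
FIRST(R) = {epsilon, a, b}  (via P b b P)
FOLLOW(R) includes $ since R is the start symbol.
FOLLOW(R): R appears on no right-hand side. Thus FOLLOW(R) = {$}.
For R → P b b P: FIRST(P b b P) = {a, b}, so it goes in M[R, t] for t ∈ {a, b}.
For R → epsilon: FIRST(epsilon) = {epsilon}, so it goes in M[R, t] for t ∈ {}; since epsilon ∈ FIRST, also for every t ∈ FOLLOW(R) = {$}.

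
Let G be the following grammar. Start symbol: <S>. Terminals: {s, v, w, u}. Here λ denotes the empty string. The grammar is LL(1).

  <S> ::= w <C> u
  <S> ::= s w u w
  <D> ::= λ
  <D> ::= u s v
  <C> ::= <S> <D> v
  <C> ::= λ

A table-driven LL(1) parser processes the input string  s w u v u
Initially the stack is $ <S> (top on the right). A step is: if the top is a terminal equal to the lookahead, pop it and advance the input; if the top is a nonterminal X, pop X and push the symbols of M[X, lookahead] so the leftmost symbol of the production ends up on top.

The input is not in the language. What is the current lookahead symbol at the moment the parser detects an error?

v

step 1: stack=$ <S>  input=s w u v u $  — expand <S> ::= s w u w
step 2: stack=$ w u w s  input=s w u v u $  — match s
step 3: stack=$ w u w  input=w u v u $  — match w
step 4: stack=$ w u  input=u v u $  — match u
step 5: stack=$ w  input=v u $  — error: top is terminal w but lookahead is v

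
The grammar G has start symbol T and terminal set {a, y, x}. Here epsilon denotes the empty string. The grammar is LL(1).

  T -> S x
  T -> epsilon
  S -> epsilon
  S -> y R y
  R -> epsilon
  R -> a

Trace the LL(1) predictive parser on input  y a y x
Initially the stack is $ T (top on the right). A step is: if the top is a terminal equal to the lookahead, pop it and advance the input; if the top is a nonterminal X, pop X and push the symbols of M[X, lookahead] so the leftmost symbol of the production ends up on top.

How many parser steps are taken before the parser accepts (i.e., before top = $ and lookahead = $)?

step 1: stack=$ T  input=y a y x $  — expand T -> S x
step 2: stack=$ x S  input=y a y x $  — expand S -> y R y
step 3: stack=$ x y R y  input=y a y x $  — match y
step 4: stack=$ x y R  input=a y x $  — expand R -> a
step 5: stack=$ x y a  input=a y x $  — match a
step 6: stack=$ x y  input=y x $  — match y
step 7: stack=$ x  input=x $  — match x
Accept reached after 7 steps.

7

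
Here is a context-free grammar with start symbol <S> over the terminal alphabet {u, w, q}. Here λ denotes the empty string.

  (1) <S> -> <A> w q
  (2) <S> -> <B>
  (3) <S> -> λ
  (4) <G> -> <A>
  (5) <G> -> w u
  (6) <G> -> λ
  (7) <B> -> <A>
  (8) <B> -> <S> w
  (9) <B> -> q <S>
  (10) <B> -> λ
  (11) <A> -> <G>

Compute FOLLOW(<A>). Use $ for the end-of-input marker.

FIRST(<S>): from <S>-><A> w q we get {w}; from <S>-><B> we get {λ, q, w}; from <S>->λ we get {λ}. So FIRST(<S>) = {λ, q, w}.
FIRST(<G>): from <G>-><A> we get {λ, w}; from <G>->w u we get {w}; from <G>->λ we get {λ}. So FIRST(<G>) = {λ, w}.
FIRST(<A>): from <A>-><G> we get {λ, w}. So FIRST(<A>) = {λ, w}.
FIRST(<B>): from <B>-><A> we get {λ, w}; from <B>-><S> w we get {q, w}; from <B>->q <S> we get {q}; from <B>->λ we get {λ}. So FIRST(<B>) = {λ, q, w}.
FOLLOW(<S>) includes $ since <S> is the start symbol.
FOLLOW(<S>): in <B>-><S> w, <S> is followed by w with FIRST {w}; in <B>->q <S>, the suffix after <S> is empty, so FOLLOW(<S>) ⊇ FOLLOW(<B>) = {$, w}. Thus FOLLOW(<S>) = {$, w}.
FOLLOW(<B>): in <S>-><B>, the suffix after <B> is empty, so FOLLOW(<B>) ⊇ FOLLOW(<S>) = {$, w}. Thus FOLLOW(<B>) = {$, w}.
FOLLOW(<G>): in <A>-><G>, the suffix after <G> is empty, so FOLLOW(<G>) ⊇ FOLLOW(<A>) = {$, w}. Thus FOLLOW(<G>) = {$, w}.
FOLLOW(<A>): in <S>-><A> w q, <A> is followed by w q with FIRST {w}; in <G>-><A>, the suffix after <A> is empty, so FOLLOW(<A>) ⊇ FOLLOW(<G>) = {$, w}; in <B>-><A>, the suffix after <A> is empty, so FOLLOW(<A>) ⊇ FOLLOW(<B>) = {$, w}. Thus FOLLOW(<A>) = {$, w}.

{$, w}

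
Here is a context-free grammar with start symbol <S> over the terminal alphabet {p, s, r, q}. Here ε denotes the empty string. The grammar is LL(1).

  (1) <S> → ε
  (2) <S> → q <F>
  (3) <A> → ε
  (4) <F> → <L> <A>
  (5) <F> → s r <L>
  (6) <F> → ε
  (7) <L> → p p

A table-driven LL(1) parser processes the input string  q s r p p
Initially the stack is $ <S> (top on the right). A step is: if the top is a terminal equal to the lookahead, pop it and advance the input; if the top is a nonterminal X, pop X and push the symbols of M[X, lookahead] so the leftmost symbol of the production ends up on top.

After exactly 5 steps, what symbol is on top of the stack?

<L>

step 1: stack=$ <S>  input=q s r p p $  — expand <S> → q <F>
step 2: stack=$ <F> q  input=q s r p p $  — match q
step 3: stack=$ <F>  input=s r p p $  — expand <F> → s r <L>
step 4: stack=$ <L> r s  input=s r p p $  — match s
step 5: stack=$ <L> r  input=r p p $  — match r
Stack after step 5: $ <L> (top = <L>).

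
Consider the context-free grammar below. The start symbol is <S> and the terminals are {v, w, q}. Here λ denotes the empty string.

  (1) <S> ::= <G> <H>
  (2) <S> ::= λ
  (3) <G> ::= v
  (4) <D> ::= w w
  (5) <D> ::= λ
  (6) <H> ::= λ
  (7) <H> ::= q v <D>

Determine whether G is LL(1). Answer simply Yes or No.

FIRST(<S>) = {λ, v}
FIRST(<G>) = {v}
FIRST(<D>) = {λ, w}
FIRST(<H>) = {λ, q}
FOLLOW(<S>) = {$}
FOLLOW(<G>) = {$, q}
FOLLOW(<D>) = {$}
FOLLOW(<H>) = {$}
Each cell of M receives at most one production.

Yes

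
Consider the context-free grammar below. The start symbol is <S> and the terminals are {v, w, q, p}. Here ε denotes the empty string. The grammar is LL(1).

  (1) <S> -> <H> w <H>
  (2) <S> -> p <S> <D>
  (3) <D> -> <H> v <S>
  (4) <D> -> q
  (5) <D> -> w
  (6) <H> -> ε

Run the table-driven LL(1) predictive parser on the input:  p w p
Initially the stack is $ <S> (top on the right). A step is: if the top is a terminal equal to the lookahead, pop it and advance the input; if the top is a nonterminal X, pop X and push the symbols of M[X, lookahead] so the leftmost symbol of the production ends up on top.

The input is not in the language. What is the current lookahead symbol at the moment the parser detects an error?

p

step 1: stack=$ <S>  input=p w p $  — expand <S> -> p <S> <D>
step 2: stack=$ <D> <S> p  input=p w p $  — match p
step 3: stack=$ <D> <S>  input=w p $  — expand <S> -> <H> w <H>
step 4: stack=$ <D> <H> w <H>  input=w p $  — expand <H> -> ε
step 5: stack=$ <D> <H> w  input=w p $  — match w
step 6: stack=$ <D> <H>  input=p $  — error: M[<H>, p] is empty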